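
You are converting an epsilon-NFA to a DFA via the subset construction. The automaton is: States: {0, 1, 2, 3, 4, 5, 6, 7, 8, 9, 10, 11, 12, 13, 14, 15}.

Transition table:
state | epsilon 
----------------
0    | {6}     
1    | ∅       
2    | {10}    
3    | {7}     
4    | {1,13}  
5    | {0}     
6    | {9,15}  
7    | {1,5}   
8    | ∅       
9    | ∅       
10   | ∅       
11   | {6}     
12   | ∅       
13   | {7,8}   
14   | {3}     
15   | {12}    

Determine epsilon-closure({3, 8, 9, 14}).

{0, 1, 3, 5, 6, 7, 8, 9, 12, 14, 15}

Start with {3, 8, 9, 14}.
From 3 via epsilon: add 7.
From 7 via epsilon: add 1, 5.
From 5 via epsilon: add 0.
From 0 via epsilon: add 6.
From 6 via epsilon: add 15.
From 15 via epsilon: add 12.
No new states can be added; the closed set is {0, 1, 3, 5, 6, 7, 8, 9, 12, 14, 15}.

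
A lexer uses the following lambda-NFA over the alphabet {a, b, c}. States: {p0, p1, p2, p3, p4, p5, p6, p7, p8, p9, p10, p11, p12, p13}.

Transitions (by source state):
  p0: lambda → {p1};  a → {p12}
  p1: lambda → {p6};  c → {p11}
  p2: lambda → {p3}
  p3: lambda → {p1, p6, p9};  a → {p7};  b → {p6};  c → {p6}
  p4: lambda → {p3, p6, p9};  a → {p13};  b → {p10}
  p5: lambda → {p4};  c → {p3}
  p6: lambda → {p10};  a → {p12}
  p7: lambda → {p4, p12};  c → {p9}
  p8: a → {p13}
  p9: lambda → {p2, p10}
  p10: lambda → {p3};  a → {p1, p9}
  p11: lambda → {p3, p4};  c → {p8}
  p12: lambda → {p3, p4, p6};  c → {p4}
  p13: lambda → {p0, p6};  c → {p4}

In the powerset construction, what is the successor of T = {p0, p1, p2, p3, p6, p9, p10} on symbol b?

p3 on b → {p6}.
No b-transition from p0, p1, p2, p6, p9, p10.
Union after reading b: {p6}.
Now take the lambda-closure:
From p6 via lambda: add p10.
From p10 via lambda: add p3.
From p3 via lambda: add p1, p9.
From p9 via lambda: add p2.
No new states can be added; the closed set is {p1, p2, p3, p6, p9, p10}.

{p1, p2, p3, p6, p9, p10}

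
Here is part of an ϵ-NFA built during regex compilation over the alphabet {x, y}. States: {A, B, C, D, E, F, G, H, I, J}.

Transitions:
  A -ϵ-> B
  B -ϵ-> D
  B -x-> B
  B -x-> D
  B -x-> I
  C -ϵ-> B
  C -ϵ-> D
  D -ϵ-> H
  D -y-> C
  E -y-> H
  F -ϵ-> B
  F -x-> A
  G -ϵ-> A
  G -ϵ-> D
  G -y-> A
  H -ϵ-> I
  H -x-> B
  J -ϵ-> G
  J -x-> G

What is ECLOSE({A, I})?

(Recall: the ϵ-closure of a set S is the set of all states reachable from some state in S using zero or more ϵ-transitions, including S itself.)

Start with {A, I}.
From A via ϵ: add B.
From B via ϵ: add D.
From D via ϵ: add H.
No new states can be added; the closed set is {A, B, D, H, I}.

{A, B, D, H, I}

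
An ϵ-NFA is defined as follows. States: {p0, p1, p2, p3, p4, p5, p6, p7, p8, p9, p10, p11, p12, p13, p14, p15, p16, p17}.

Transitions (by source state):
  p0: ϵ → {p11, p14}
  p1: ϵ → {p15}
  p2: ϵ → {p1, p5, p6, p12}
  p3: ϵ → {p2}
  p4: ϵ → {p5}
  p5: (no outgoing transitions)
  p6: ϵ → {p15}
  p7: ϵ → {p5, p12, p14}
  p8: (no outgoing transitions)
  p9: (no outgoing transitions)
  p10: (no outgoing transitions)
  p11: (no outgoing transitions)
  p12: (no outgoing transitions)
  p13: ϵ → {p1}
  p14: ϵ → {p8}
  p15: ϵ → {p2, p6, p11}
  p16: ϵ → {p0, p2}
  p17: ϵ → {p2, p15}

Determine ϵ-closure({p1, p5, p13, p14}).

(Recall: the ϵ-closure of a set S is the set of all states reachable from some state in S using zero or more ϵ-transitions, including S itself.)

Start with {p1, p5, p13, p14}.
From p1 via ϵ: add p15.
From p14 via ϵ: add p8.
From p15 via ϵ: add p2, p6, p11.
From p2 via ϵ: add p12.
No new states can be added; the closed set is {p1, p2, p5, p6, p8, p11, p12, p13, p14, p15}.

{p1, p2, p5, p6, p8, p11, p12, p13, p14, p15}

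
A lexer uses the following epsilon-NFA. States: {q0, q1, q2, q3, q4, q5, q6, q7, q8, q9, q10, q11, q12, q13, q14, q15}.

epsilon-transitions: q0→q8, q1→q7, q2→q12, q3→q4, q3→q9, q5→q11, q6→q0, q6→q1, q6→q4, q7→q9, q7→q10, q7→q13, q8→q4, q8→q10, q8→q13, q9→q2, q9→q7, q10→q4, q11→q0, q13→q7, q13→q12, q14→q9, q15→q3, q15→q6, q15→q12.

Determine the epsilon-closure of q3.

{q2, q3, q4, q7, q9, q10, q12, q13}

Start with {q3}.
From q3 via epsilon: add q4, q9.
From q9 via epsilon: add q2, q7.
From q2 via epsilon: add q12.
From q7 via epsilon: add q10, q13.
No new states can be added; the closed set is {q2, q3, q4, q7, q9, q10, q12, q13}.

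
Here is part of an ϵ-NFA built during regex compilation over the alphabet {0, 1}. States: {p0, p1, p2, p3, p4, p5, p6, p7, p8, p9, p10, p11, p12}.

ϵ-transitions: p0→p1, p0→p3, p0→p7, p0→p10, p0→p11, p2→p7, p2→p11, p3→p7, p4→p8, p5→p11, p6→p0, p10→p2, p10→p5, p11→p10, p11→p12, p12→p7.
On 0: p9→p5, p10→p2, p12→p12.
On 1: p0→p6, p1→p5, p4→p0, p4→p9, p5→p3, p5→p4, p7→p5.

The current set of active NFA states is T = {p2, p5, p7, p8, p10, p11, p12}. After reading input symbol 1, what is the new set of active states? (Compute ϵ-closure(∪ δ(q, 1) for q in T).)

{p2, p3, p4, p5, p7, p8, p10, p11, p12}

p5 on 1 → {p3, p4}.
p7 on 1 → {p5}.
No 1-transition from p2, p8, p10, p11, p12.
Union after reading 1: {p3, p4, p5}.
Now take the ϵ-closure:
From p3 via ϵ: add p7.
From p4 via ϵ: add p8.
From p5 via ϵ: add p11.
From p11 via ϵ: add p10, p12.
From p10 via ϵ: add p2.
No new states can be added; the closed set is {p2, p3, p4, p5, p7, p8, p10, p11, p12}.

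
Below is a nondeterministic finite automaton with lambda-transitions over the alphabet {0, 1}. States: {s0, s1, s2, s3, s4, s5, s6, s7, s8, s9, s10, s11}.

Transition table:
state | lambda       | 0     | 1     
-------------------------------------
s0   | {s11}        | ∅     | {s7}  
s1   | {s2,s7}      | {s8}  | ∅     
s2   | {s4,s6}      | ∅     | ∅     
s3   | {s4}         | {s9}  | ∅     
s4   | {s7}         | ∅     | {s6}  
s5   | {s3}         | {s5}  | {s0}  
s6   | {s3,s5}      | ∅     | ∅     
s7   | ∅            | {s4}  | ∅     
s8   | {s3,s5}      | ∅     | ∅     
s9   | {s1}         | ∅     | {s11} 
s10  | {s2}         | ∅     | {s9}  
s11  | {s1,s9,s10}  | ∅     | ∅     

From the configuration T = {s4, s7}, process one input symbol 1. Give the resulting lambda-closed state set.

{s3, s4, s5, s6, s7}

s4 on 1 → {s6}.
No 1-transition from s7.
Union after reading 1: {s6}.
Now take the lambda-closure:
From s6 via lambda: add s3, s5.
From s3 via lambda: add s4.
From s4 via lambda: add s7.
No new states can be added; the closed set is {s3, s4, s5, s6, s7}.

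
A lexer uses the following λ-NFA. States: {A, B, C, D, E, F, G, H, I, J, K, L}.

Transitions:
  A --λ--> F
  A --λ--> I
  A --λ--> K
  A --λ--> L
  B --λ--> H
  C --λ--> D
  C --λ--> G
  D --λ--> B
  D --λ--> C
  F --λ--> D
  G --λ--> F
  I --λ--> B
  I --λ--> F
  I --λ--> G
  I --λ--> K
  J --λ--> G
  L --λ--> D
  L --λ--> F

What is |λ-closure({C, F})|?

Start with {C, F}.
From C via λ: add D, G.
From D via λ: add B.
From B via λ: add H.
λ-closure = {B, C, D, F, G, H}, which has 6 states.

6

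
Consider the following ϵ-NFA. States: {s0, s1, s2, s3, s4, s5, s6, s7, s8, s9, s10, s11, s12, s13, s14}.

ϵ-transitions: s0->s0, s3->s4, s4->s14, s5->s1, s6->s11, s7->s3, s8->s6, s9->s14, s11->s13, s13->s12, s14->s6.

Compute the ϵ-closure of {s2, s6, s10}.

Start with {s2, s6, s10}.
From s6 via ϵ: add s11.
From s11 via ϵ: add s13.
From s13 via ϵ: add s12.
No new states can be added; the closed set is {s2, s6, s10, s11, s12, s13}.

{s2, s6, s10, s11, s12, s13}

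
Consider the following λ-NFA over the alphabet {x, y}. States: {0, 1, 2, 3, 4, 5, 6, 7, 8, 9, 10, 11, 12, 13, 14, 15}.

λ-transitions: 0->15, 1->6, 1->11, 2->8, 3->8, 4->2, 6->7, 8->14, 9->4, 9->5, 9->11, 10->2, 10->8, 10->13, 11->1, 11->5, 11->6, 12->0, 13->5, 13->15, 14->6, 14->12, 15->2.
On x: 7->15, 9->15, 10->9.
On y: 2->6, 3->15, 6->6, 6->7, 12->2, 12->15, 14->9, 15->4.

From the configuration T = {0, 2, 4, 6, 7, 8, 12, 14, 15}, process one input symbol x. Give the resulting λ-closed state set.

{0, 2, 6, 7, 8, 12, 14, 15}

7 on x → {15}.
No x-transition from 0, 2, 4, 6, 8, 12, 14, 15.
Union after reading x: {15}.
Now take the λ-closure:
From 15 via λ: add 2.
From 2 via λ: add 8.
From 8 via λ: add 14.
From 14 via λ: add 6, 12.
From 6 via λ: add 7.
From 12 via λ: add 0.
No new states can be added; the closed set is {0, 2, 6, 7, 8, 12, 14, 15}.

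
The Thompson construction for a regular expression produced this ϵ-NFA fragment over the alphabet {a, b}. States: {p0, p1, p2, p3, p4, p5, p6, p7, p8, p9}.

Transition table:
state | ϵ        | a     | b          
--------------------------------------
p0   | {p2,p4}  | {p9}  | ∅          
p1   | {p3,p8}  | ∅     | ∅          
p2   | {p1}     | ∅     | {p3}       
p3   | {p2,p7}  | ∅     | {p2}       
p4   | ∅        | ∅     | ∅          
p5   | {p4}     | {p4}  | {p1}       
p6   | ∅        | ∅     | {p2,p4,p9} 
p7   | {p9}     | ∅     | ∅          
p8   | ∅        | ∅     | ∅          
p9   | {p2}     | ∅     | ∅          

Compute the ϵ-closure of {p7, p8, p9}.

Start with {p7, p8, p9}.
From p9 via ϵ: add p2.
From p2 via ϵ: add p1.
From p1 via ϵ: add p3.
No new states can be added; the closed set is {p1, p2, p3, p7, p8, p9}.

{p1, p2, p3, p7, p8, p9}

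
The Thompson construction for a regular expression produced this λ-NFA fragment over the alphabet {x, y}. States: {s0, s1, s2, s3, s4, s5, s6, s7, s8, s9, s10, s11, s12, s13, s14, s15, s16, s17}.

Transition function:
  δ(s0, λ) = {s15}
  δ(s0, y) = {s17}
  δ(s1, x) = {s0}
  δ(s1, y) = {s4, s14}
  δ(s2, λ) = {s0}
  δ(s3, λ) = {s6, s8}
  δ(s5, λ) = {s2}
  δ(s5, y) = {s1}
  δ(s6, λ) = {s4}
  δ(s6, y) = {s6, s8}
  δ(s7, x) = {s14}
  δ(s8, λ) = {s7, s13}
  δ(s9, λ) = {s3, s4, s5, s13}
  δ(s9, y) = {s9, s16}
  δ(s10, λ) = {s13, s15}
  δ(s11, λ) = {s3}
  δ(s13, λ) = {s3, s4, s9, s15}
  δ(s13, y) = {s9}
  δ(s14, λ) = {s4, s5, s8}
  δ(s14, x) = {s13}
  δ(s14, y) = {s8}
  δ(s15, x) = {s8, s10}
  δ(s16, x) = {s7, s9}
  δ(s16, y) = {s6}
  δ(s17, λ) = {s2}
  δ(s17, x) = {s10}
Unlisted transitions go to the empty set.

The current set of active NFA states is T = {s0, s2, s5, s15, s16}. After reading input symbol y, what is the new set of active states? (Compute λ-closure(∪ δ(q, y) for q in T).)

{s0, s1, s2, s4, s6, s15, s17}

s0 on y → {s17}.
s5 on y → {s1}.
s16 on y → {s6}.
No y-transition from s2, s15.
Union after reading y: {s1, s6, s17}.
Now take the λ-closure:
From s6 via λ: add s4.
From s17 via λ: add s2.
From s2 via λ: add s0.
From s0 via λ: add s15.
No new states can be added; the closed set is {s0, s1, s2, s4, s6, s15, s17}.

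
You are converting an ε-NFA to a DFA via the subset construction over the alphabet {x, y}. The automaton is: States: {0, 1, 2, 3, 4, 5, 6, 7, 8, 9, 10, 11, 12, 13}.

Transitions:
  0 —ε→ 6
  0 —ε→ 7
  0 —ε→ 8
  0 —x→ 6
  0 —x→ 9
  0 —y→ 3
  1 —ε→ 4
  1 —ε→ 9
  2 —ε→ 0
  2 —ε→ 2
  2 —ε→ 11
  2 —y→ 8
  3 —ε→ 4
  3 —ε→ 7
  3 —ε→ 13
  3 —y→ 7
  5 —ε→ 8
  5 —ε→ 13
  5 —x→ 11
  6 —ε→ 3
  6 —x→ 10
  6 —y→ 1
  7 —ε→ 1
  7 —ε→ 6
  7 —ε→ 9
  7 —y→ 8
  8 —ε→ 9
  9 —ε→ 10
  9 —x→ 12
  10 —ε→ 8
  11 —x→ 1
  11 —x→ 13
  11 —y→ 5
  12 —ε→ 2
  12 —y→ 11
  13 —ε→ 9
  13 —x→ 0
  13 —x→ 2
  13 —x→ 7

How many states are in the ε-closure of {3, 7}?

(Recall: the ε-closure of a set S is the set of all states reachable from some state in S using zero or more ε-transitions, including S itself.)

9

Start with {3, 7}.
From 3 via ε: add 4, 13.
From 7 via ε: add 1, 6, 9.
From 9 via ε: add 10.
From 10 via ε: add 8.
ε-closure = {1, 3, 4, 6, 7, 8, 9, 10, 13}, which has 9 states.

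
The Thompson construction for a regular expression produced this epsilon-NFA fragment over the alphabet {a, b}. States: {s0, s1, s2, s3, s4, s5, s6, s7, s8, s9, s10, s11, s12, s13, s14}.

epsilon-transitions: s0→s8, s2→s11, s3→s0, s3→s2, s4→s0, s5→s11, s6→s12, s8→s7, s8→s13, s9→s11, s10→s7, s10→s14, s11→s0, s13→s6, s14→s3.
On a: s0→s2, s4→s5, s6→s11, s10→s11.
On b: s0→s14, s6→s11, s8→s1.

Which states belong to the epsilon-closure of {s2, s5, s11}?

{s0, s2, s5, s6, s7, s8, s11, s12, s13}

Start with {s2, s5, s11}.
From s11 via epsilon: add s0.
From s0 via epsilon: add s8.
From s8 via epsilon: add s7, s13.
From s13 via epsilon: add s6.
From s6 via epsilon: add s12.
No new states can be added; the closed set is {s0, s2, s5, s6, s7, s8, s11, s12, s13}.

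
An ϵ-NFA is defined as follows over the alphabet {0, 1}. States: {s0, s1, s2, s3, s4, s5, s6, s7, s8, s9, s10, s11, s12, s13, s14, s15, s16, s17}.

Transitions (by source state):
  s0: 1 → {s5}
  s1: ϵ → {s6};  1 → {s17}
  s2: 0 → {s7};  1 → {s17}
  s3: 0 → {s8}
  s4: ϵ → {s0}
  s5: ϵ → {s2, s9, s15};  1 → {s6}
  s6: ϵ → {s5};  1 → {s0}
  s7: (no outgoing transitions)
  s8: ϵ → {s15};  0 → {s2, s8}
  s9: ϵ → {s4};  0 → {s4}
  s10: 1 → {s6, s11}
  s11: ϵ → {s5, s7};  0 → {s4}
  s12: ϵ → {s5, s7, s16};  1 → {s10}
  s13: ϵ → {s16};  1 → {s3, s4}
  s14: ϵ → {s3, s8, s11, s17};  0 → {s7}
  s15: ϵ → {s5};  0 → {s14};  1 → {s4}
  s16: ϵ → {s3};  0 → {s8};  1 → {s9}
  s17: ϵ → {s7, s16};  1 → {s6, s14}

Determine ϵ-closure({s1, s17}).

{s0, s1, s2, s3, s4, s5, s6, s7, s9, s15, s16, s17}

Start with {s1, s17}.
From s1 via ϵ: add s6.
From s17 via ϵ: add s7, s16.
From s6 via ϵ: add s5.
From s16 via ϵ: add s3.
From s5 via ϵ: add s2, s9, s15.
From s9 via ϵ: add s4.
From s4 via ϵ: add s0.
No new states can be added; the closed set is {s0, s1, s2, s3, s4, s5, s6, s7, s9, s15, s16, s17}.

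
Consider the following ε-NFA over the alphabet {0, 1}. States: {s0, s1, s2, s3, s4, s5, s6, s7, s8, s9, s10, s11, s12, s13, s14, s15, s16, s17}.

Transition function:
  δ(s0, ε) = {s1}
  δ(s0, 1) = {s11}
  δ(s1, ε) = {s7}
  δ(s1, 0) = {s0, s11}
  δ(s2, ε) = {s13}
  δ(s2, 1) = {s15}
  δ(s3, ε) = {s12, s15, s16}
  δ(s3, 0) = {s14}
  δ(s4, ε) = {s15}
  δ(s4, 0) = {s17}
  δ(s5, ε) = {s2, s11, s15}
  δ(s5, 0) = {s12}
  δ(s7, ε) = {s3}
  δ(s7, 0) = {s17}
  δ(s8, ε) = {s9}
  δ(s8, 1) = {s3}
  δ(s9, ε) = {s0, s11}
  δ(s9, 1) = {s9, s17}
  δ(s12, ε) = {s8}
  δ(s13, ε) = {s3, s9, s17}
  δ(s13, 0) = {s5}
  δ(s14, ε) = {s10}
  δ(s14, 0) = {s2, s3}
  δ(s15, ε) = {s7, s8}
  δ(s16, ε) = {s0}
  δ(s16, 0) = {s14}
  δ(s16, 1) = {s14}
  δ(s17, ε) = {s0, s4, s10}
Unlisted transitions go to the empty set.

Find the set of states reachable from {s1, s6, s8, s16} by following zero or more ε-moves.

{s0, s1, s3, s6, s7, s8, s9, s11, s12, s15, s16}

Start with {s1, s6, s8, s16}.
From s1 via ε: add s7.
From s8 via ε: add s9.
From s16 via ε: add s0.
From s7 via ε: add s3.
From s9 via ε: add s11.
From s3 via ε: add s12, s15.
No new states can be added; the closed set is {s0, s1, s3, s6, s7, s8, s9, s11, s12, s15, s16}.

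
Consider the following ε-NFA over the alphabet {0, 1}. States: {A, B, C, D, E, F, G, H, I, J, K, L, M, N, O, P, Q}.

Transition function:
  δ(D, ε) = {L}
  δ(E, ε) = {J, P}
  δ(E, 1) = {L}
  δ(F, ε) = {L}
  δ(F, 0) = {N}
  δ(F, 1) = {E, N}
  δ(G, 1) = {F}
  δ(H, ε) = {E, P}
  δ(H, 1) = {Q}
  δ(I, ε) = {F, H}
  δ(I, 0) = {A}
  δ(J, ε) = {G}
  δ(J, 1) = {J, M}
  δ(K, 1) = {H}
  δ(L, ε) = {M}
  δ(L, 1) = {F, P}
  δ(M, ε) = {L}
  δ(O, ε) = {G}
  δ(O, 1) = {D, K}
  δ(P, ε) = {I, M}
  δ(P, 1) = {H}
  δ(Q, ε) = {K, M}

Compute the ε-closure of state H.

{E, F, G, H, I, J, L, M, P}

Start with {H}.
From H via ε: add E, P.
From E via ε: add J.
From P via ε: add I, M.
From I via ε: add F.
From J via ε: add G.
From M via ε: add L.
No new states can be added; the closed set is {E, F, G, H, I, J, L, M, P}.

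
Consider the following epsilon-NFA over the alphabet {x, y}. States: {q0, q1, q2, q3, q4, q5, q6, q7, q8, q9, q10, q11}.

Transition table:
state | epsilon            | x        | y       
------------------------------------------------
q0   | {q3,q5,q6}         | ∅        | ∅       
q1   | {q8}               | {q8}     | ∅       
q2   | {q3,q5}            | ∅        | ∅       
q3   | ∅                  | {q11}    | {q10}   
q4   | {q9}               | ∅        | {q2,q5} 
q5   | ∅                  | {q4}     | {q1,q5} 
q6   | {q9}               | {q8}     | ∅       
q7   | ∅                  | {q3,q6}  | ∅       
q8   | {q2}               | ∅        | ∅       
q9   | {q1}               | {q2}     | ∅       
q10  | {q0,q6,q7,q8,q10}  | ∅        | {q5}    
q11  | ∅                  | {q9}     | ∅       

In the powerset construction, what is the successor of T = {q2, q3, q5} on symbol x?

q3 on x → {q11}.
q5 on x → {q4}.
No x-transition from q2.
Union after reading x: {q4, q11}.
Now take the epsilon-closure:
From q4 via epsilon: add q9.
From q9 via epsilon: add q1.
From q1 via epsilon: add q8.
From q8 via epsilon: add q2.
From q2 via epsilon: add q3, q5.
No new states can be added; the closed set is {q1, q2, q3, q4, q5, q8, q9, q11}.

{q1, q2, q3, q4, q5, q8, q9, q11}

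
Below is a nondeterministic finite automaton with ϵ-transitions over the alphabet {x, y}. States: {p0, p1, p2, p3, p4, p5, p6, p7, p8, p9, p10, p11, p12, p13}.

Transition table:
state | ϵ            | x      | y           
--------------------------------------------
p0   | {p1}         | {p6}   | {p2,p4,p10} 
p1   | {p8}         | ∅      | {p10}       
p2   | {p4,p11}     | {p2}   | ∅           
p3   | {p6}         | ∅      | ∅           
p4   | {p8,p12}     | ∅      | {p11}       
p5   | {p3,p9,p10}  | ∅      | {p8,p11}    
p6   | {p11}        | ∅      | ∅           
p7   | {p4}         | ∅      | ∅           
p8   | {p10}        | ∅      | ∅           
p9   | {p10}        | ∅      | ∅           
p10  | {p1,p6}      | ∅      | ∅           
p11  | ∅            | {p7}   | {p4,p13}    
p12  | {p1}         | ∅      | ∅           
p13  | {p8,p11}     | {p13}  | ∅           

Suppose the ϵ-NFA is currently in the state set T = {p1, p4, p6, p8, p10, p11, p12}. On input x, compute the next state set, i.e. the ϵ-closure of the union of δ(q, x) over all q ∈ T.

p11 on x → {p7}.
No x-transition from p1, p4, p6, p8, p10, p12.
Union after reading x: {p7}.
Now take the ϵ-closure:
From p7 via ϵ: add p4.
From p4 via ϵ: add p8, p12.
From p8 via ϵ: add p10.
From p12 via ϵ: add p1.
From p10 via ϵ: add p6.
From p6 via ϵ: add p11.
No new states can be added; the closed set is {p1, p4, p6, p7, p8, p10, p11, p12}.

{p1, p4, p6, p7, p8, p10, p11, p12}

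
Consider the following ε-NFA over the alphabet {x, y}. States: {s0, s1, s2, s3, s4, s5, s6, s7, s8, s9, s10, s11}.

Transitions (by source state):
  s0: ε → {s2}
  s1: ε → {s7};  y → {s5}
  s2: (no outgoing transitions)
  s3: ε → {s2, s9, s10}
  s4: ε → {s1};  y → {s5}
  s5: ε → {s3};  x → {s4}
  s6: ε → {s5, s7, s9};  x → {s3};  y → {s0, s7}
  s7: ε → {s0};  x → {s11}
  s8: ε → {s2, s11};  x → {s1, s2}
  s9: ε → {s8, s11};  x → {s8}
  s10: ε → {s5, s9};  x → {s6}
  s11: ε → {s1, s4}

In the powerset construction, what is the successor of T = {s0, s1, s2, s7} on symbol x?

s7 on x → {s11}.
No x-transition from s0, s1, s2.
Union after reading x: {s11}.
Now take the ε-closure:
From s11 via ε: add s1, s4.
From s1 via ε: add s7.
From s7 via ε: add s0.
From s0 via ε: add s2.
No new states can be added; the closed set is {s0, s1, s2, s4, s7, s11}.

{s0, s1, s2, s4, s7, s11}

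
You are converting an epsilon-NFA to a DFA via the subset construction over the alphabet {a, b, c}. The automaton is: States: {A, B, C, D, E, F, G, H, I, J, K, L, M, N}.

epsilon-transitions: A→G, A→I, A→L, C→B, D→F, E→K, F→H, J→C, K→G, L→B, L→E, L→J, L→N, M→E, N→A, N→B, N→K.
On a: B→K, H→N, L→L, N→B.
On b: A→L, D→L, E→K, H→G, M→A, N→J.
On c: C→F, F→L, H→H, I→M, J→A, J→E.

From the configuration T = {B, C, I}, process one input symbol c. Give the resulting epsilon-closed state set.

C on c → {F}.
I on c → {M}.
No c-transition from B.
Union after reading c: {F, M}.
Now take the epsilon-closure:
From F via epsilon: add H.
From M via epsilon: add E.
From E via epsilon: add K.
From K via epsilon: add G.
No new states can be added; the closed set is {E, F, G, H, K, M}.

{E, F, G, H, K, M}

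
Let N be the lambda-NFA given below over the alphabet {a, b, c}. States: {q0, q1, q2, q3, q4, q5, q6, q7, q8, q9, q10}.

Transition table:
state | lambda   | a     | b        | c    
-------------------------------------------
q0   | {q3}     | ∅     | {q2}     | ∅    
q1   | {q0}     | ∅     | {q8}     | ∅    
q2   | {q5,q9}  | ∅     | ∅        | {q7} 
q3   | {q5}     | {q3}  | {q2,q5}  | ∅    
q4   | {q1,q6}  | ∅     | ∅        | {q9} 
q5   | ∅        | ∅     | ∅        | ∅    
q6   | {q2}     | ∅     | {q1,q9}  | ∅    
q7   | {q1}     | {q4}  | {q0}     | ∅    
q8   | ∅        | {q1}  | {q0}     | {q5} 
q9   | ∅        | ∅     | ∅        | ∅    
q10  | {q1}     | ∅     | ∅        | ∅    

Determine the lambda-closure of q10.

{q0, q1, q3, q5, q10}

Start with {q10}.
From q10 via lambda: add q1.
From q1 via lambda: add q0.
From q0 via lambda: add q3.
From q3 via lambda: add q5.
No new states can be added; the closed set is {q0, q1, q3, q5, q10}.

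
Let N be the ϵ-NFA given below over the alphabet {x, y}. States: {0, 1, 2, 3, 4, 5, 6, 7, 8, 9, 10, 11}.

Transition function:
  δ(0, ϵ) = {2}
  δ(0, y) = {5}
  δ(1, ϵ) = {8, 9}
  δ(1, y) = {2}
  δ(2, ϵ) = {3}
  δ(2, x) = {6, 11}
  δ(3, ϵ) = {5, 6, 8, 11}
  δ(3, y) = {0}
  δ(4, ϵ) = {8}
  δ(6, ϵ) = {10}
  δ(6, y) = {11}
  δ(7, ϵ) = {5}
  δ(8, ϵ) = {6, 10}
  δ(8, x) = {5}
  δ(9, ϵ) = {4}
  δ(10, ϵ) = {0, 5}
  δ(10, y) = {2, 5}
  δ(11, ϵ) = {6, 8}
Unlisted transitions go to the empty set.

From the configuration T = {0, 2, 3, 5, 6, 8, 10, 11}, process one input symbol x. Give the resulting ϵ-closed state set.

2 on x → {6, 11}.
8 on x → {5}.
No x-transition from 0, 3, 5, 6, 10, 11.
Union after reading x: {5, 6, 11}.
Now take the ϵ-closure:
From 6 via ϵ: add 10.
From 11 via ϵ: add 8.
From 10 via ϵ: add 0.
From 0 via ϵ: add 2.
From 2 via ϵ: add 3.
No new states can be added; the closed set is {0, 2, 3, 5, 6, 8, 10, 11}.

{0, 2, 3, 5, 6, 8, 10, 11}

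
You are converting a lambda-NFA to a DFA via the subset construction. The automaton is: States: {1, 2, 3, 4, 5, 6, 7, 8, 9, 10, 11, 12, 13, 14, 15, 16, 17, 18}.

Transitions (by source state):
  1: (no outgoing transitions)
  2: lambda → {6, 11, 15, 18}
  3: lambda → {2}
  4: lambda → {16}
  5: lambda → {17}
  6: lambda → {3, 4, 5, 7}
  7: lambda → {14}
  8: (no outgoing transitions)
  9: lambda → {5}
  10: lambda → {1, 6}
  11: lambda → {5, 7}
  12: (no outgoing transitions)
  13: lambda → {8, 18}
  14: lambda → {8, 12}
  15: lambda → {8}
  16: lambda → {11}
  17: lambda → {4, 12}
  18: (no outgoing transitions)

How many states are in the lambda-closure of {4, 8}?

Start with {4, 8}.
From 4 via lambda: add 16.
From 16 via lambda: add 11.
From 11 via lambda: add 5, 7.
From 5 via lambda: add 17.
From 7 via lambda: add 14.
From 14 via lambda: add 12.
lambda-closure = {4, 5, 7, 8, 11, 12, 14, 16, 17}, which has 9 states.

9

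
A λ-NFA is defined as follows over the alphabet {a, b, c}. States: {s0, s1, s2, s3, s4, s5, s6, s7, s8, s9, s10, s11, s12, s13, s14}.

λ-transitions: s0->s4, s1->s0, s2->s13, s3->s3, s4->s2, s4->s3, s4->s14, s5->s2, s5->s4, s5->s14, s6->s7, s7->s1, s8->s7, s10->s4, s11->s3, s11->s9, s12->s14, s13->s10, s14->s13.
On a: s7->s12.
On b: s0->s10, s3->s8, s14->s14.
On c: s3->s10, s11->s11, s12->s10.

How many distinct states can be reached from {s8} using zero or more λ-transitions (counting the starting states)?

Start with {s8}.
From s8 via λ: add s7.
From s7 via λ: add s1.
From s1 via λ: add s0.
From s0 via λ: add s4.
From s4 via λ: add s2, s3, s14.
From s2 via λ: add s13.
From s13 via λ: add s10.
λ-closure = {s0, s1, s2, s3, s4, s7, s8, s10, s13, s14}, which has 10 states.

10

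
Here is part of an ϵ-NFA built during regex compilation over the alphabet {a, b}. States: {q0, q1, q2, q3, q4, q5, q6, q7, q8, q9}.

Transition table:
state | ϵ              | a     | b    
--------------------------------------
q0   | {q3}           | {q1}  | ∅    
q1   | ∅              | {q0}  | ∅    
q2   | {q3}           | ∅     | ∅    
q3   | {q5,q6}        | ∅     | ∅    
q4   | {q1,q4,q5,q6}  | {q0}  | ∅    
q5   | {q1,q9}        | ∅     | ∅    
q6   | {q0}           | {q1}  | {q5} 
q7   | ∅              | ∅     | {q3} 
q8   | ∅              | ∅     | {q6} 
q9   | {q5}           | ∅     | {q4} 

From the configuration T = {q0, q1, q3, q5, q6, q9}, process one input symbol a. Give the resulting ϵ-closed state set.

{q0, q1, q3, q5, q6, q9}

q0 on a → {q1}.
q1 on a → {q0}.
q6 on a → {q1}.
No a-transition from q3, q5, q9.
Union after reading a: {q0, q1}.
Now take the ϵ-closure:
From q0 via ϵ: add q3.
From q3 via ϵ: add q5, q6.
From q5 via ϵ: add q9.
No new states can be added; the closed set is {q0, q1, q3, q5, q6, q9}.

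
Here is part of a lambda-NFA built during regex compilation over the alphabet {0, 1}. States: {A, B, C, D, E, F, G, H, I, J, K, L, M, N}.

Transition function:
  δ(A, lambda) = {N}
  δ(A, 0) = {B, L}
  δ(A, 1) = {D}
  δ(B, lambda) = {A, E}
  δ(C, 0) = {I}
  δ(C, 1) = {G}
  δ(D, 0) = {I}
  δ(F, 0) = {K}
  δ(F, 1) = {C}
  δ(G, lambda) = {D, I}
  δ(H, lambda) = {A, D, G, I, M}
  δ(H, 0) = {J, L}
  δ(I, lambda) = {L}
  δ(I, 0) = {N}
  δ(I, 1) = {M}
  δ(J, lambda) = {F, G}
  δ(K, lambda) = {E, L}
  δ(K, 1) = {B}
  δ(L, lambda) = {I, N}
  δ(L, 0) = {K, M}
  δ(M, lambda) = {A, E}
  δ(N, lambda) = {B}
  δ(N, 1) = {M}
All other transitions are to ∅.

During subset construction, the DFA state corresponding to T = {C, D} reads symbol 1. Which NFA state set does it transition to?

{A, B, D, E, G, I, L, N}

C on 1 → {G}.
No 1-transition from D.
Union after reading 1: {G}.
Now take the lambda-closure:
From G via lambda: add D, I.
From I via lambda: add L.
From L via lambda: add N.
From N via lambda: add B.
From B via lambda: add A, E.
No new states can be added; the closed set is {A, B, D, E, G, I, L, N}.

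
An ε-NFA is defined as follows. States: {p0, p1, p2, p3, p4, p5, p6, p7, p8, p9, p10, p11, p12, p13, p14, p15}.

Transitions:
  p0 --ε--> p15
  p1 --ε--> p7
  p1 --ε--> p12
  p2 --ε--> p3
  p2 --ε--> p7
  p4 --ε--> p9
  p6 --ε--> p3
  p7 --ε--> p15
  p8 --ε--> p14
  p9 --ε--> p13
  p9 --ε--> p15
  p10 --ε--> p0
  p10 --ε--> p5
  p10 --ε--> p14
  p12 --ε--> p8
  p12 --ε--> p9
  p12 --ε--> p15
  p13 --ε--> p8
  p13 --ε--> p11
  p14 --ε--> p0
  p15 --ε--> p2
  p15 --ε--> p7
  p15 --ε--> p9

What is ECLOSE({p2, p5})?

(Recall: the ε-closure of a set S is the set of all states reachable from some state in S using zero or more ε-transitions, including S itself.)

Start with {p2, p5}.
From p2 via ε: add p3, p7.
From p7 via ε: add p15.
From p15 via ε: add p9.
From p9 via ε: add p13.
From p13 via ε: add p8, p11.
From p8 via ε: add p14.
From p14 via ε: add p0.
No new states can be added; the closed set is {p0, p2, p3, p5, p7, p8, p9, p11, p13, p14, p15}.

{p0, p2, p3, p5, p7, p8, p9, p11, p13, p14, p15}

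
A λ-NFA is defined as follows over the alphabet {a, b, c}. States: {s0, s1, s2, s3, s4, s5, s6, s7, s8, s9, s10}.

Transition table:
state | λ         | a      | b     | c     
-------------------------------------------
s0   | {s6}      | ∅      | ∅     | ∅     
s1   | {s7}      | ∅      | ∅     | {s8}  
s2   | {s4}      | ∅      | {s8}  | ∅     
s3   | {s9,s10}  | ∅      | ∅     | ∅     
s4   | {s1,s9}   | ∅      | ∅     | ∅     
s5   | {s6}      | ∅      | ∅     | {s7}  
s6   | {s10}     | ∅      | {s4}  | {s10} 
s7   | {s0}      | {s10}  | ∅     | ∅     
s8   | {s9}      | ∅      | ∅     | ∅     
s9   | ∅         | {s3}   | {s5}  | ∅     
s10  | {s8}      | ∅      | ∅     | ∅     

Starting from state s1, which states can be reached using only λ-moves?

Start with {s1}.
From s1 via λ: add s7.
From s7 via λ: add s0.
From s0 via λ: add s6.
From s6 via λ: add s10.
From s10 via λ: add s8.
From s8 via λ: add s9.
No new states can be added; the closed set is {s0, s1, s6, s7, s8, s9, s10}.

{s0, s1, s6, s7, s8, s9, s10}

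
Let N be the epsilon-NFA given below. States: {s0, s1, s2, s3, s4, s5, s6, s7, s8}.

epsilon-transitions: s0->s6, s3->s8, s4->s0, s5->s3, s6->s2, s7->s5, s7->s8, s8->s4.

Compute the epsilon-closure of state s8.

{s0, s2, s4, s6, s8}

Start with {s8}.
From s8 via epsilon: add s4.
From s4 via epsilon: add s0.
From s0 via epsilon: add s6.
From s6 via epsilon: add s2.
No new states can be added; the closed set is {s0, s2, s4, s6, s8}.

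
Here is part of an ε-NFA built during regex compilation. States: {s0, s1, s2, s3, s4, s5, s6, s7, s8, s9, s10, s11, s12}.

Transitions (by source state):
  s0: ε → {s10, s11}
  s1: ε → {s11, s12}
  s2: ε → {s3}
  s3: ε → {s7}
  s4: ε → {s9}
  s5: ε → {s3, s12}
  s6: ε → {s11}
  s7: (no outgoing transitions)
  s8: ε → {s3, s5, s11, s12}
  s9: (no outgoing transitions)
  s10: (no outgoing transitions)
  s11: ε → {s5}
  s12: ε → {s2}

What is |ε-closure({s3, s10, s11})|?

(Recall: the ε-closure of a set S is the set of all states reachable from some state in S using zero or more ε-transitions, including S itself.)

Start with {s3, s10, s11}.
From s3 via ε: add s7.
From s11 via ε: add s5.
From s5 via ε: add s12.
From s12 via ε: add s2.
ε-closure = {s2, s3, s5, s7, s10, s11, s12}, which has 7 states.

7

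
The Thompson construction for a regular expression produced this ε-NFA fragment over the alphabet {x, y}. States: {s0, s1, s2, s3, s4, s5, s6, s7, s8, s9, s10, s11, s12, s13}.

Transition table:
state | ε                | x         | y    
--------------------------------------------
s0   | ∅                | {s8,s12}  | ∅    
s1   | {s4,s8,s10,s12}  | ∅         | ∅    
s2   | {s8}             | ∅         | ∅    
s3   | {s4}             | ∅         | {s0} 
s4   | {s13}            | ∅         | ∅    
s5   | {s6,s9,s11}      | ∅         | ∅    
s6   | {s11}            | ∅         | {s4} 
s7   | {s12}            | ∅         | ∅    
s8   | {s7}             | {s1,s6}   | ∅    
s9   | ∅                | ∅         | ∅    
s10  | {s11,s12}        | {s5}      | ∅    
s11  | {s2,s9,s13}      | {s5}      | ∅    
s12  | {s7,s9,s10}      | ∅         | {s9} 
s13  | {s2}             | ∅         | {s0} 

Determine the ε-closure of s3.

{s2, s3, s4, s7, s8, s9, s10, s11, s12, s13}

Start with {s3}.
From s3 via ε: add s4.
From s4 via ε: add s13.
From s13 via ε: add s2.
From s2 via ε: add s8.
From s8 via ε: add s7.
From s7 via ε: add s12.
From s12 via ε: add s9, s10.
From s10 via ε: add s11.
No new states can be added; the closed set is {s2, s3, s4, s7, s8, s9, s10, s11, s12, s13}.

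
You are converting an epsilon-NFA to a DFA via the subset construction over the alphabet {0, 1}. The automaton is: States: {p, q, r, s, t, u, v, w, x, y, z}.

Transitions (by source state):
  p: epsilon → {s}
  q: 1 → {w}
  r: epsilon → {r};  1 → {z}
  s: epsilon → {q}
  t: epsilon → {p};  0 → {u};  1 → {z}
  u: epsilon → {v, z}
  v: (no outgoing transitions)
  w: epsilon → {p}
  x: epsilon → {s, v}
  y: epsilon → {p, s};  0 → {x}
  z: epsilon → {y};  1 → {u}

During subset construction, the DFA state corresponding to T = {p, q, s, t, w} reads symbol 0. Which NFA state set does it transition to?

{p, q, s, u, v, y, z}

t on 0 → {u}.
No 0-transition from p, q, s, w.
Union after reading 0: {u}.
Now take the epsilon-closure:
From u via epsilon: add v, z.
From z via epsilon: add y.
From y via epsilon: add p, s.
From s via epsilon: add q.
No new states can be added; the closed set is {p, q, s, u, v, y, z}.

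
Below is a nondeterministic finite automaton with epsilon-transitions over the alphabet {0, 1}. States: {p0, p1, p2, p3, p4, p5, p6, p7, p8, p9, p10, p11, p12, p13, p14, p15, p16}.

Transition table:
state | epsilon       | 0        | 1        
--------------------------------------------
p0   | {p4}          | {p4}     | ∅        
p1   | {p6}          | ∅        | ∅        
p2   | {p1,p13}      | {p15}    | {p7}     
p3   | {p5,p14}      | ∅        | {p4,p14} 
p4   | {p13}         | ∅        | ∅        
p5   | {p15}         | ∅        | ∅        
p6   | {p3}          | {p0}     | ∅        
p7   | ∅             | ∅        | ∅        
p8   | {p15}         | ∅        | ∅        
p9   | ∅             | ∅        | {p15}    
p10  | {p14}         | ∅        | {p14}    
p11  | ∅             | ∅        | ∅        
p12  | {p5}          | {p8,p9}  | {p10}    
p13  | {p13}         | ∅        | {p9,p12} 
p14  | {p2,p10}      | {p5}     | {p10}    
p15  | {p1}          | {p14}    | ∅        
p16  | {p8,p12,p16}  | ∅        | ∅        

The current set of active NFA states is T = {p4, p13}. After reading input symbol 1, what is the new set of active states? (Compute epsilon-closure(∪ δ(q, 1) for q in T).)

{p1, p2, p3, p5, p6, p9, p10, p12, p13, p14, p15}

p13 on 1 → {p9, p12}.
No 1-transition from p4.
Union after reading 1: {p9, p12}.
Now take the epsilon-closure:
From p12 via epsilon: add p5.
From p5 via epsilon: add p15.
From p15 via epsilon: add p1.
From p1 via epsilon: add p6.
From p6 via epsilon: add p3.
From p3 via epsilon: add p14.
From p14 via epsilon: add p2, p10.
From p2 via epsilon: add p13.
No new states can be added; the closed set is {p1, p2, p3, p5, p6, p9, p10, p12, p13, p14, p15}.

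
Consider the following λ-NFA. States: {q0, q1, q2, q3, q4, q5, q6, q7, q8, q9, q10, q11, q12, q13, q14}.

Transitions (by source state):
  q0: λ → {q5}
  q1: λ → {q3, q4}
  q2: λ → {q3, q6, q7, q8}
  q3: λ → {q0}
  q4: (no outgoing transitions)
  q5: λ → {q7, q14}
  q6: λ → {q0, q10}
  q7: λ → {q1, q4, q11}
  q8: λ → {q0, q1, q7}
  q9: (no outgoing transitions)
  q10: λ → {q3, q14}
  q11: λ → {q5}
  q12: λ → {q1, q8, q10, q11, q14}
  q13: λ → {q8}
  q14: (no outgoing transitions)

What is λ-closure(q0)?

Start with {q0}.
From q0 via λ: add q5.
From q5 via λ: add q7, q14.
From q7 via λ: add q1, q4, q11.
From q1 via λ: add q3.
No new states can be added; the closed set is {q0, q1, q3, q4, q5, q7, q11, q14}.

{q0, q1, q3, q4, q5, q7, q11, q14}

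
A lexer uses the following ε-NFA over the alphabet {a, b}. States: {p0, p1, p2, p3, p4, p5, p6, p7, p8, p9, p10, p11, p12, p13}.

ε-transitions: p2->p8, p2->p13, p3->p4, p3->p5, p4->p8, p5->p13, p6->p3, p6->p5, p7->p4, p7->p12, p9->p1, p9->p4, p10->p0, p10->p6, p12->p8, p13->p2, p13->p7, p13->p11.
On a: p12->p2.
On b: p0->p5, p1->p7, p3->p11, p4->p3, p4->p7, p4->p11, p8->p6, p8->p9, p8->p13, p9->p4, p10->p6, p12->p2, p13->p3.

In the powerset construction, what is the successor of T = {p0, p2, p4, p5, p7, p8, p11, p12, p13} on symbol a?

{p2, p4, p7, p8, p11, p12, p13}

p12 on a → {p2}.
No a-transition from p0, p2, p4, p5, p7, p8, p11, p13.
Union after reading a: {p2}.
Now take the ε-closure:
From p2 via ε: add p8, p13.
From p13 via ε: add p7, p11.
From p7 via ε: add p4, p12.
No new states can be added; the closed set is {p2, p4, p7, p8, p11, p12, p13}.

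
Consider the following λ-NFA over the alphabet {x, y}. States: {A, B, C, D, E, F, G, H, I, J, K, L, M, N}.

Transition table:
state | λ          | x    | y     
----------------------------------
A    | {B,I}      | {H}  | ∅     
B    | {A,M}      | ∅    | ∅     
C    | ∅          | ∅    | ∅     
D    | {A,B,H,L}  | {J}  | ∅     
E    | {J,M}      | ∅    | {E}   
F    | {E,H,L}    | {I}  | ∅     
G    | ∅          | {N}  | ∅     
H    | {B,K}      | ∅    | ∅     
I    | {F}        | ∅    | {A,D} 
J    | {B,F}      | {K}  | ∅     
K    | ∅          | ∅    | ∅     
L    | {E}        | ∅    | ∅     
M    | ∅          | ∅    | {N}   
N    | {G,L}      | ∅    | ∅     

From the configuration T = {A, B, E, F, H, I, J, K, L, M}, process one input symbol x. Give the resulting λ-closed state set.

{A, B, E, F, H, I, J, K, L, M}

A on x → {H}.
F on x → {I}.
J on x → {K}.
No x-transition from B, E, H, I, K, L, M.
Union after reading x: {H, I, K}.
Now take the λ-closure:
From H via λ: add B.
From I via λ: add F.
From B via λ: add A, M.
From F via λ: add E, L.
From E via λ: add J.
No new states can be added; the closed set is {A, B, E, F, H, I, J, K, L, M}.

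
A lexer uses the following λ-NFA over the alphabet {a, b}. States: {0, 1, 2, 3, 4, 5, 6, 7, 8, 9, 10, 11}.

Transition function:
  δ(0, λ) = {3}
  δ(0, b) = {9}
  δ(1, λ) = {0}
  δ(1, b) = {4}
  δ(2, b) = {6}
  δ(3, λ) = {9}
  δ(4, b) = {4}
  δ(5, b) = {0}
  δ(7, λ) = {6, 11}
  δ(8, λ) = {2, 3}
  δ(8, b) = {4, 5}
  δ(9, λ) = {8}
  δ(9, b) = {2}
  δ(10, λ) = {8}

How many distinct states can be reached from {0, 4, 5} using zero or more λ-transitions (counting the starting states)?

7

Start with {0, 4, 5}.
From 0 via λ: add 3.
From 3 via λ: add 9.
From 9 via λ: add 8.
From 8 via λ: add 2.
λ-closure = {0, 2, 3, 4, 5, 8, 9}, which has 7 states.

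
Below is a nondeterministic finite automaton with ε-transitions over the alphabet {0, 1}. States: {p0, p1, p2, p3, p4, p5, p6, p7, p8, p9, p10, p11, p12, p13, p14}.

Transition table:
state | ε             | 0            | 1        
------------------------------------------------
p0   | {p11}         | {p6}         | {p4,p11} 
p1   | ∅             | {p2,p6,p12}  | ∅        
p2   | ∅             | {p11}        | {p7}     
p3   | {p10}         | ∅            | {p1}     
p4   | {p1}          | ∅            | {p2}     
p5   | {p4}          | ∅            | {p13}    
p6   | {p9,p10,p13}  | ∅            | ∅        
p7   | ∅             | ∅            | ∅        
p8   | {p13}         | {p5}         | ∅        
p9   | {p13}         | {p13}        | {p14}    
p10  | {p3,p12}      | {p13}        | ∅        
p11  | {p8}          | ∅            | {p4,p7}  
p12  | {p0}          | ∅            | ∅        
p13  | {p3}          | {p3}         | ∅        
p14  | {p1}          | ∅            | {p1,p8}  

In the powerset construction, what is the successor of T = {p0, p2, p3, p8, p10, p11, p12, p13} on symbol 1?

{p0, p1, p3, p4, p7, p8, p10, p11, p12, p13}

p0 on 1 → {p4, p11}.
p2 on 1 → {p7}.
p3 on 1 → {p1}.
p11 on 1 → {p4, p7}.
No 1-transition from p8, p10, p12, p13.
Union after reading 1: {p1, p4, p7, p11}.
Now take the ε-closure:
From p11 via ε: add p8.
From p8 via ε: add p13.
From p13 via ε: add p3.
From p3 via ε: add p10.
From p10 via ε: add p12.
From p12 via ε: add p0.
No new states can be added; the closed set is {p0, p1, p3, p4, p7, p8, p10, p11, p12, p13}.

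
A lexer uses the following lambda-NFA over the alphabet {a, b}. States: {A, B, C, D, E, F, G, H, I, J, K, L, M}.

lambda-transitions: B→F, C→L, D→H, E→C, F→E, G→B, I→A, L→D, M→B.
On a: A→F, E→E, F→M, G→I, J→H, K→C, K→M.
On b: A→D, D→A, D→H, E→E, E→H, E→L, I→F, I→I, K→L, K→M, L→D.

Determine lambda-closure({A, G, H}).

Start with {A, G, H}.
From G via lambda: add B.
From B via lambda: add F.
From F via lambda: add E.
From E via lambda: add C.
From C via lambda: add L.
From L via lambda: add D.
No new states can be added; the closed set is {A, B, C, D, E, F, G, H, L}.

{A, B, C, D, E, F, G, H, L}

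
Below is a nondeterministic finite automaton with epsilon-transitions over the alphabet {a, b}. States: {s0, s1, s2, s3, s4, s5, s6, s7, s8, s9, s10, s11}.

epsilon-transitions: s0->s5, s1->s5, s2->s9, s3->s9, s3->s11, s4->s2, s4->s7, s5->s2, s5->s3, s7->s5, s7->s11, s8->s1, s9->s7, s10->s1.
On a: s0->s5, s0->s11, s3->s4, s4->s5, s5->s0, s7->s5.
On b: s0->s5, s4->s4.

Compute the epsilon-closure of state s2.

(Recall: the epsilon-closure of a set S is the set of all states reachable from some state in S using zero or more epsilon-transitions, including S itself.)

Start with {s2}.
From s2 via epsilon: add s9.
From s9 via epsilon: add s7.
From s7 via epsilon: add s5, s11.
From s5 via epsilon: add s3.
No new states can be added; the closed set is {s2, s3, s5, s7, s9, s11}.

{s2, s3, s5, s7, s9, s11}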